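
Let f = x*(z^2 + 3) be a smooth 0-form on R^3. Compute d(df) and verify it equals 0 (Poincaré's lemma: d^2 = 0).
d(df) = 0

Step 1: df = sum_i (∂f/∂x_i) dx_i = (z^2 + 3) dx + (0) dy + (2*x*z) dz.
Step 2: Apply d again. Using the 1-form formula, the coefficient of dx ∧ dy in d(df) is ∂^2 f/∂x ∂y - ∂^2 f/∂y ∂x = (0) - (0) = 0 (equality of mixed partials for smooth f).
Similarly for dx ∧ dz and dy ∧ dz — all coefficients vanish. So d(df) = 0.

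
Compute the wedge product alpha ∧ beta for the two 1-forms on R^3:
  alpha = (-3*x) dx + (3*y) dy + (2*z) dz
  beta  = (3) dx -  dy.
alpha ∧ beta = (3*x - 9*y) dx ∧ dy + (-6*z) dx ∧ dz + (2*z) dy ∧ dz

Distribute the wedge, using dx_i ∧ dx_j = -dx_j ∧ dx_i and dx_i ∧ dx_i = 0. For each pair (i, j) with i < j, the coefficient of dx_i ∧ dx_j in alpha ∧ beta is (alpha_i * beta_j - alpha_j * beta_i). Collecting: alpha ∧ beta = (3*x - 9*y) dx ∧ dy + (-6*z) dx ∧ dz + (2*z) dy ∧ dz.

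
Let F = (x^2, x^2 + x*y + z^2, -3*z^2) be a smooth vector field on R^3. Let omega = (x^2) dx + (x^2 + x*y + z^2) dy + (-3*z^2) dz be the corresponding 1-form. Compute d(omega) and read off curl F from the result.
d(omega) = (-2*z) dy ∧ dz + (0) dz ∧ dx + (2*x + y) dx ∧ dy; curl F = (-2*z, 0, 2*x + y)

d omega = sum_{i<j} (∂f_j/∂x_i - ∂f_i/∂x_j) dx_i ∧ dx_j. Under the identification (dy ∧ dz, dz ∧ dx, dx ∧ dy) ↔ (e_x, e_y, e_z), the coefficients are exactly the components of curl F. Compute:
  ∂R/∂y - ∂Q/∂z = (0) - (2*z) = -2*z
  ∂P/∂z - ∂R/∂x = (0) - (0) = 0
  ∂Q/∂x - ∂P/∂y = (2*x + y) - (0) = 2*x + y.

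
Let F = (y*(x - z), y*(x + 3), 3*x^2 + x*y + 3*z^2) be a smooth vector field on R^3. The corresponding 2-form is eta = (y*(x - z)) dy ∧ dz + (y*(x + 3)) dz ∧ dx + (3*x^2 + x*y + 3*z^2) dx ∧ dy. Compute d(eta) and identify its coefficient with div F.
d(eta) = (x + y + 6*z + 3) dx ∧ dy ∧ dz; div F = x + y + 6*z + 3

For a 2-form in R^3 of the form above, applying d gives a 3-form with coefficient ∂P/∂x + ∂Q/∂y + ∂R/∂z:
  ∂P/∂x = y
  ∂Q/∂y = x + 3
  ∂R/∂z = 6*z
Sum = x + y + 6*z + 3, which is exactly div F.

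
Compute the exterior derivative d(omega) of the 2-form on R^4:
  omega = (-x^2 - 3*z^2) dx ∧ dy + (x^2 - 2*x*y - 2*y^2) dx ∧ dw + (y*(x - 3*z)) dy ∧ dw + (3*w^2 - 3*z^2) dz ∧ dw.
d(omega) = (-6*z) dx ∧ dy ∧ dz + (2*x + 5*y) dx ∧ dy ∧ dw + (3*y) dy ∧ dz ∧ dw

For a 2-form omega = sum_{i<j} g_{ij} dx_i ∧ dx_j, the exterior derivative is
  d(omega) = sum_{i<j} d(g_{ij}) ∧ dx_i ∧ dx_j = sum_{i<j, k} (∂g_{ij}/∂x_k) dx_k ∧ dx_i ∧ dx_j.
Expand each term, using dx_k ∧ dx_i ∧ dx_j = sgn(permutation) dx_{(a)} ∧ dx_{(b)} ∧ dx_{(c)} with (a < b < c) sorted:
  d(-x^2 - 3*z^2) includes (∂/∂z)(-x^2 - 3*z^2) dz = (-6*z) dz, which multiplied by dx ∧ dy gives (-6*z) dx ∧ dy ∧ dz
  d(x^2 - 2*x*y - 2*y^2) includes (∂/∂y)(x^2 - 2*x*y - 2*y^2) dy = (-2*x - 4*y) dy, which multiplied by dx ∧ dw gives (2*x + 4*y) dx ∧ dy ∧ dw
  d(y*(x - 3*z)) includes (∂/∂x)(y*(x - 3*z)) dx = (y) dx, which multiplied by dy ∧ dw gives (y) dx ∧ dy ∧ dw
  d(y*(x - 3*z)) includes (∂/∂z)(y*(x - 3*z)) dz = (-3*y) dz, which multiplied by dy ∧ dw gives (3*y) dy ∧ dz ∧ dw
Collecting like 3-forms: d(omega) = (-6*z) dx ∧ dy ∧ dz + (2*x + 5*y) dx ∧ dy ∧ dw + (3*y) dy ∧ dz ∧ dw.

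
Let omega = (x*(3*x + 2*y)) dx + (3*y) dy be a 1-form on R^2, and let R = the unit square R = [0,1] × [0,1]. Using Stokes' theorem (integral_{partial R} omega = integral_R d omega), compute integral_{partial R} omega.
integral_(partial R) omega = -1

Stokes: integral_partial_R omega = integral_R d omega with d omega = (∂Q/∂x - ∂P/∂y) dx ∧ dy.
  ∂Q/∂x = 0
  ∂P/∂y = 2*x
  integrand = ∂Q/∂x - ∂P/∂y = -2*x.
Integrating over R: integral_0^1 integral_0^1 (-2*x) dx dy = -1.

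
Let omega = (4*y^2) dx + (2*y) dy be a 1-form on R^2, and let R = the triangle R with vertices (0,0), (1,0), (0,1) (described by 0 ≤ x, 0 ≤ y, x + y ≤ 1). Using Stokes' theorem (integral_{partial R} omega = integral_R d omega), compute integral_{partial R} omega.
integral_(partial R) omega = -4/3

Stokes: integral_partial_R omega = integral_R d omega with d omega = (∂Q/∂x - ∂P/∂y) dx ∧ dy.
  ∂Q/∂x = 0
  ∂P/∂y = 8*y
  integrand = ∂Q/∂x - ∂P/∂y = -8*y.
Integrating over R: integral_0^1 integral_0^{1-x} (-8*y) dy dx = -4/3.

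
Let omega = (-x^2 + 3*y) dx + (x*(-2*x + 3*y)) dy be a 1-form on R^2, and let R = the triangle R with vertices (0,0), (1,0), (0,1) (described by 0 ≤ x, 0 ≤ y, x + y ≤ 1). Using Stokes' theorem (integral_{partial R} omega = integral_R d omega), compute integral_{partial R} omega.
integral_(partial R) omega = -5/3

Stokes: integral_partial_R omega = integral_R d omega with d omega = (∂Q/∂x - ∂P/∂y) dx ∧ dy.
  ∂Q/∂x = -4*x + 3*y
  ∂P/∂y = 3
  integrand = ∂Q/∂x - ∂P/∂y = -4*x + 3*y - 3.
Integrating over R: integral_0^1 integral_0^{1-x} (-4*x + 3*y - 3) dy dx = -5/3.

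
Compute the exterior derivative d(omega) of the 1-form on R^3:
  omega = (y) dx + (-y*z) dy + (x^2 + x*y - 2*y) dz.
d(omega) = (-1) dx ∧ dy + (2*x + y) dx ∧ dz + (x + y - 2) dy ∧ dz

For a 1-form omega = sum_i f_i dx_i, the exterior derivative is
  d(omega) = sum_{i < j} (∂f_j/∂x_i - ∂f_i/∂x_j) dx_i ∧ dx_j.
  coefficient of dx ∧ dy: ∂f_2/∂x - ∂f_1/∂y = ∂(-y*z)/∂x - ∂(y)/∂y = -1
  coefficient of dx ∧ dz: ∂f_3/∂x - ∂f_1/∂z = ∂(x^2 + x*y - 2*y)/∂x - ∂(y)/∂z = 2*x + y
  coefficient of dy ∧ dz: ∂f_3/∂y - ∂f_2/∂z = ∂(x^2 + x*y - 2*y)/∂y - ∂(-y*z)/∂z = x + y - 2
Assembling: d(omega) = (-1) dx ∧ dy + (2*x + y) dx ∧ dz + (x + y - 2) dy ∧ dz.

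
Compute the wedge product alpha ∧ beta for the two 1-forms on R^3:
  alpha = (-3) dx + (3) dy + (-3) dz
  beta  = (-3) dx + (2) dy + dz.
alpha ∧ beta = (3) dx ∧ dy + (-12) dx ∧ dz + (9) dy ∧ dz

Distribute the wedge, using dx_i ∧ dx_j = -dx_j ∧ dx_i and dx_i ∧ dx_i = 0. For each pair (i, j) with i < j, the coefficient of dx_i ∧ dx_j in alpha ∧ beta is (alpha_i * beta_j - alpha_j * beta_i). Collecting: alpha ∧ beta = (3) dx ∧ dy + (-12) dx ∧ dz + (9) dy ∧ dz.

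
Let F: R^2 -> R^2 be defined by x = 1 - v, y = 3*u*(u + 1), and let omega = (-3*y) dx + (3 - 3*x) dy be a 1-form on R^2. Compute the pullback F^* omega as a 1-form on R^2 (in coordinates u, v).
F^* omega = (9*v*(2*u + 1)) du + (9*u*(u + 1)) dv

Using F^*(f dg) = (f ∘ F) d(g ∘ F), substitute each coordinate x_i by F_i(u, v) in f_i, and replace dx_i by d F_i = (∂F_i/∂u) du + (∂F_i/∂v) dv.
  For the x component: f_1(F) = 9*u*(-u - 1); d F_1 = (0) du + (-1) dv
  For the y component: f_2(F) = 3*v; d F_2 = (6*u + 3) du + (0) dv
Combining and collecting du, dv coefficients:
  coeff of du: 9*v*(2*u + 1)
  coeff of dv: 9*u*(u + 1)
F^* omega = (9*v*(2*u + 1)) du + (9*u*(u + 1)) dv.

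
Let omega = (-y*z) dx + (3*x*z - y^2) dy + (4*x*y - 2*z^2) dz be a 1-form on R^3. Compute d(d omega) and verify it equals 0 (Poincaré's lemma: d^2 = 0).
d(d omega) = 0

Step 1: d omega = sum_{i<j} (∂f_j/∂x_i - ∂f_i/∂x_j) dx_i ∧ dx_j:
  coeff of dx ∧ dy: 4*z
  coeff of dx ∧ dz: 5*y
  coeff of dy ∧ dz: x
Step 2: Apply d again to each 2-form coefficient. The only possible 3-form in R^3 is dx ∧ dy ∧ dz, with coefficient
  ∂(coeff of dy∧dz)/∂x - ∂(coeff of dx∧dz)/∂y + ∂(coeff of dx∧dy)/∂z
  = ∂/∂x (x) - ∂/∂y (5*y) + ∂/∂z (4*z).
Each of these terms simplifies to sums of mixed partials that cancel in pairs. The result is 0 (by equality of mixed partials for smooth functions — Schwarz / Clairaut).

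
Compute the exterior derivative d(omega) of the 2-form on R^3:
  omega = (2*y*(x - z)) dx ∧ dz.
d(omega) = (-2*x + 2*z) dx ∧ dy ∧ dz

For a 2-form omega = sum_{i<j} g_{ij} dx_i ∧ dx_j, the exterior derivative is
  d(omega) = sum_{i<j} d(g_{ij}) ∧ dx_i ∧ dx_j = sum_{i<j, k} (∂g_{ij}/∂x_k) dx_k ∧ dx_i ∧ dx_j.
Expand each term, using dx_k ∧ dx_i ∧ dx_j = sgn(permutation) dx_{(a)} ∧ dx_{(b)} ∧ dx_{(c)} with (a < b < c) sorted:
  d(2*y*(x - z)) includes (∂/∂y)(2*y*(x - z)) dy = (2*x - 2*z) dy, which multiplied by dx ∧ dz gives (-2*x + 2*z) dx ∧ dy ∧ dz
Collecting like 3-forms: d(omega) = (-2*x + 2*z) dx ∧ dy ∧ dz.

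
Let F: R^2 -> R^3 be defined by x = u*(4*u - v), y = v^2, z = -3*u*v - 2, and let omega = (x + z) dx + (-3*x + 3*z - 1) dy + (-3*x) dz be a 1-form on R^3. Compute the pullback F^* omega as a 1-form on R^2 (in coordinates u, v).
F^* omega = (32*u^3 - 5*u*v^2 - 16*u + 2*v) du + (32*u^3 - 29*u^2*v - 12*u*v^2 + 2*u - 14*v) dv

Using F^*(f dg) = (f ∘ F) d(g ∘ F), substitute each coordinate x_i by F_i(u, v) in f_i, and replace dx_i by d F_i = (∂F_i/∂u) du + (∂F_i/∂v) dv.
  For the x component: f_1(F) = 4*u^2 - 4*u*v - 2; d F_1 = (8*u - v) du + (-u) dv
  For the y component: f_2(F) = -12*u^2 - 6*u*v - 7; d F_2 = (0) du + (2*v) dv
  For the z component: f_3(F) = 3*u*(-4*u + v); d F_3 = (-3*v) du + (-3*u) dv
Combining and collecting du, dv coefficients:
  coeff of du: 32*u^3 - 5*u*v^2 - 16*u + 2*v
  coeff of dv: 32*u^3 - 29*u^2*v - 12*u*v^2 + 2*u - 14*v
F^* omega = (32*u^3 - 5*u*v^2 - 16*u + 2*v) du + (32*u^3 - 29*u^2*v - 12*u*v^2 + 2*u - 14*v) dv.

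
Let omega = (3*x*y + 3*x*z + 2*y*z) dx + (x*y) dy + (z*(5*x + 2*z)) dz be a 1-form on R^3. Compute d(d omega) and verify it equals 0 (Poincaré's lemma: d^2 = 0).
d(d omega) = 0

Step 1: d omega = sum_{i<j} (∂f_j/∂x_i - ∂f_i/∂x_j) dx_i ∧ dx_j:
  coeff of dx ∧ dy: -3*x + y - 2*z
  coeff of dx ∧ dz: -3*x - 2*y + 5*z
  coeff of dy ∧ dz: 0
Step 2: Apply d again to each 2-form coefficient. The only possible 3-form in R^3 is dx ∧ dy ∧ dz, with coefficient
  ∂(coeff of dy∧dz)/∂x - ∂(coeff of dx∧dz)/∂y + ∂(coeff of dx∧dy)/∂z
  = ∂/∂x (0) - ∂/∂y (-3*x - 2*y + 5*z) + ∂/∂z (-3*x + y - 2*z).
Each of these terms simplifies to sums of mixed partials that cancel in pairs. The result is 0 (by equality of mixed partials for smooth functions — Schwarz / Clairaut).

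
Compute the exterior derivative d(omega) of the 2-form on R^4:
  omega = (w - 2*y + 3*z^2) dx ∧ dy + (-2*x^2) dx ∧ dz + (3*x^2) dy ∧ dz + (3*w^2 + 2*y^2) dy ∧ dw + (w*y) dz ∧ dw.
d(omega) = (6*x + 6*z) dx ∧ dy ∧ dz + (1) dx ∧ dy ∧ dw + (w) dy ∧ dz ∧ dw

For a 2-form omega = sum_{i<j} g_{ij} dx_i ∧ dx_j, the exterior derivative is
  d(omega) = sum_{i<j} d(g_{ij}) ∧ dx_i ∧ dx_j = sum_{i<j, k} (∂g_{ij}/∂x_k) dx_k ∧ dx_i ∧ dx_j.
Expand each term, using dx_k ∧ dx_i ∧ dx_j = sgn(permutation) dx_{(a)} ∧ dx_{(b)} ∧ dx_{(c)} with (a < b < c) sorted:
  d(w - 2*y + 3*z^2) includes (∂/∂z)(w - 2*y + 3*z^2) dz = (6*z) dz, which multiplied by dx ∧ dy gives (6*z) dx ∧ dy ∧ dz
  d(w - 2*y + 3*z^2) includes (∂/∂w)(w - 2*y + 3*z^2) dw = (1) dw, which multiplied by dx ∧ dy gives (1) dx ∧ dy ∧ dw
  d(3*x^2) includes (∂/∂x)(3*x^2) dx = (6*x) dx, which multiplied by dy ∧ dz gives (6*x) dx ∧ dy ∧ dz
  d(w*y) includes (∂/∂y)(w*y) dy = (w) dy, which multiplied by dz ∧ dw gives (w) dy ∧ dz ∧ dw
Collecting like 3-forms: d(omega) = (6*x + 6*z) dx ∧ dy ∧ dz + (1) dx ∧ dy ∧ dw + (w) dy ∧ dz ∧ dw.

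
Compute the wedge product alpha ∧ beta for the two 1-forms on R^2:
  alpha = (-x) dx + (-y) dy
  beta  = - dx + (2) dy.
alpha ∧ beta = (-2*x - y) dx ∧ dy

Distribute the wedge, using dx_i ∧ dx_j = -dx_j ∧ dx_i and dx_i ∧ dx_i = 0. For each pair (i, j) with i < j, the coefficient of dx_i ∧ dx_j in alpha ∧ beta is (alpha_i * beta_j - alpha_j * beta_i). Collecting: alpha ∧ beta = (-2*x - y) dx ∧ dy.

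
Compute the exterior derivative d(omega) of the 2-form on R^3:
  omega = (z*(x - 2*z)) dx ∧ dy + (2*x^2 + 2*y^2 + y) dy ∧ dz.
d(omega) = (5*x - 4*z) dx ∧ dy ∧ dz

For a 2-form omega = sum_{i<j} g_{ij} dx_i ∧ dx_j, the exterior derivative is
  d(omega) = sum_{i<j} d(g_{ij}) ∧ dx_i ∧ dx_j = sum_{i<j, k} (∂g_{ij}/∂x_k) dx_k ∧ dx_i ∧ dx_j.
Expand each term, using dx_k ∧ dx_i ∧ dx_j = sgn(permutation) dx_{(a)} ∧ dx_{(b)} ∧ dx_{(c)} with (a < b < c) sorted:
  d(z*(x - 2*z)) includes (∂/∂z)(z*(x - 2*z)) dz = (x - 4*z) dz, which multiplied by dx ∧ dy gives (x - 4*z) dx ∧ dy ∧ dz
  d(2*x^2 + 2*y^2 + y) includes (∂/∂x)(2*x^2 + 2*y^2 + y) dx = (4*x) dx, which multiplied by dy ∧ dz gives (4*x) dx ∧ dy ∧ dz
Collecting like 3-forms: d(omega) = (5*x - 4*z) dx ∧ dy ∧ dz.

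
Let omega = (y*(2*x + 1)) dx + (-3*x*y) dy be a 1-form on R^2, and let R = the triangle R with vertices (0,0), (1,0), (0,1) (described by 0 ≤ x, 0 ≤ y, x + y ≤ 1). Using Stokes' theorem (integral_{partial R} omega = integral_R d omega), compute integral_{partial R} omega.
integral_(partial R) omega = -4/3

Stokes: integral_partial_R omega = integral_R d omega with d omega = (∂Q/∂x - ∂P/∂y) dx ∧ dy.
  ∂Q/∂x = -3*y
  ∂P/∂y = 2*x + 1
  integrand = ∂Q/∂x - ∂P/∂y = -2*x - 3*y - 1.
Integrating over R: integral_0^1 integral_0^{1-x} (-2*x - 3*y - 1) dy dx = -4/3.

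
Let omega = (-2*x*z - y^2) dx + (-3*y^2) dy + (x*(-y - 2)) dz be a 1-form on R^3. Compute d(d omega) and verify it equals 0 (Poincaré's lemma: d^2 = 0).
d(d omega) = 0

Step 1: d omega = sum_{i<j} (∂f_j/∂x_i - ∂f_i/∂x_j) dx_i ∧ dx_j:
  coeff of dx ∧ dy: 2*y
  coeff of dx ∧ dz: 2*x - y - 2
  coeff of dy ∧ dz: -x
Step 2: Apply d again to each 2-form coefficient. The only possible 3-form in R^3 is dx ∧ dy ∧ dz, with coefficient
  ∂(coeff of dy∧dz)/∂x - ∂(coeff of dx∧dz)/∂y + ∂(coeff of dx∧dy)/∂z
  = ∂/∂x (-x) - ∂/∂y (2*x - y - 2) + ∂/∂z (2*y).
Each of these terms simplifies to sums of mixed partials that cancel in pairs. The result is 0 (by equality of mixed partials for smooth functions — Schwarz / Clairaut).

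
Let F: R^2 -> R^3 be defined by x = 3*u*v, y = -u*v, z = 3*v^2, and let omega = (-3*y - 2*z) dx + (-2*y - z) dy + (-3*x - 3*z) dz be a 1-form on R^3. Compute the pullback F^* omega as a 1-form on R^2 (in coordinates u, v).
F^* omega = (v^2*(7*u - 15*v)) du + (v*(7*u^2 - 69*u*v - 54*v^2)) dv

Using F^*(f dg) = (f ∘ F) d(g ∘ F), substitute each coordinate x_i by F_i(u, v) in f_i, and replace dx_i by d F_i = (∂F_i/∂u) du + (∂F_i/∂v) dv.
  For the x component: f_1(F) = 3*v*(u - 2*v); d F_1 = (3*v) du + (3*u) dv
  For the y component: f_2(F) = v*(2*u - 3*v); d F_2 = (-v) du + (-u) dv
  For the z component: f_3(F) = 9*v*(-u - v); d F_3 = (0) du + (6*v) dv
Combining and collecting du, dv coefficients:
  coeff of du: v^2*(7*u - 15*v)
  coeff of dv: v*(7*u^2 - 69*u*v - 54*v^2)
F^* omega = (v^2*(7*u - 15*v)) du + (v*(7*u^2 - 69*u*v - 54*v^2)) dv.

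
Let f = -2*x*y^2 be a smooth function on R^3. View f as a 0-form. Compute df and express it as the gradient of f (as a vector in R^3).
df = (-2*y^2) dx + (-4*x*y) dy + (0) dz; grad f = (-2*y^2, -4*x*y, 0)

For a 0-form f, d f = (∂f/∂x) dx + (∂f/∂y) dy + (∂f/∂z) dz. The components of the vector representation are exactly the entries of grad f in Cartesian coordinates:
  ∂f/∂x = -2*y^2
  ∂f/∂y = -4*x*y
  ∂f/∂z = 0.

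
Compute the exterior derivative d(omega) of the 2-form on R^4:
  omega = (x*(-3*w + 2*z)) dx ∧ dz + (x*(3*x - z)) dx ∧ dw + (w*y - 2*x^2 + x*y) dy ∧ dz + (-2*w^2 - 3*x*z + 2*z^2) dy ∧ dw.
d(omega) = (-2*x) dx ∧ dz ∧ dw + (-4*x + y) dx ∧ dy ∧ dz + (3*x + y - 4*z) dy ∧ dz ∧ dw + (-3*z) dx ∧ dy ∧ dw

For a 2-form omega = sum_{i<j} g_{ij} dx_i ∧ dx_j, the exterior derivative is
  d(omega) = sum_{i<j} d(g_{ij}) ∧ dx_i ∧ dx_j = sum_{i<j, k} (∂g_{ij}/∂x_k) dx_k ∧ dx_i ∧ dx_j.
Expand each term, using dx_k ∧ dx_i ∧ dx_j = sgn(permutation) dx_{(a)} ∧ dx_{(b)} ∧ dx_{(c)} with (a < b < c) sorted:
  d(x*(-3*w + 2*z)) includes (∂/∂w)(x*(-3*w + 2*z)) dw = (-3*x) dw, which multiplied by dx ∧ dz gives (-3*x) dx ∧ dz ∧ dw
  d(x*(3*x - z)) includes (∂/∂z)(x*(3*x - z)) dz = (-x) dz, which multiplied by dx ∧ dw gives (x) dx ∧ dz ∧ dw
  d(w*y - 2*x^2 + x*y) includes (∂/∂x)(w*y - 2*x^2 + x*y) dx = (-4*x + y) dx, which multiplied by dy ∧ dz gives (-4*x + y) dx ∧ dy ∧ dz
  d(w*y - 2*x^2 + x*y) includes (∂/∂w)(w*y - 2*x^2 + x*y) dw = (y) dw, which multiplied by dy ∧ dz gives (y) dy ∧ dz ∧ dw
  d(-2*w^2 - 3*x*z + 2*z^2) includes (∂/∂x)(-2*w^2 - 3*x*z + 2*z^2) dx = (-3*z) dx, which multiplied by dy ∧ dw gives (-3*z) dx ∧ dy ∧ dw
  d(-2*w^2 - 3*x*z + 2*z^2) includes (∂/∂z)(-2*w^2 - 3*x*z + 2*z^2) dz = (-3*x + 4*z) dz, which multiplied by dy ∧ dw gives (3*x - 4*z) dy ∧ dz ∧ dw
Collecting like 3-forms: d(omega) = (-2*x) dx ∧ dz ∧ dw + (-4*x + y) dx ∧ dy ∧ dz + (3*x + y - 4*z) dy ∧ dz ∧ dw + (-3*z) dx ∧ dy ∧ dw.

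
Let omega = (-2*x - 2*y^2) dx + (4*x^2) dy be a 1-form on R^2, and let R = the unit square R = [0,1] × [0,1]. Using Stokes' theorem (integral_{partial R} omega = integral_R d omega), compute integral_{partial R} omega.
integral_(partial R) omega = 6

Stokes: integral_partial_R omega = integral_R d omega with d omega = (∂Q/∂x - ∂P/∂y) dx ∧ dy.
  ∂Q/∂x = 8*x
  ∂P/∂y = -4*y
  integrand = ∂Q/∂x - ∂P/∂y = 8*x + 4*y.
Integrating over R: integral_0^1 integral_0^1 (8*x + 4*y) dx dy = 6.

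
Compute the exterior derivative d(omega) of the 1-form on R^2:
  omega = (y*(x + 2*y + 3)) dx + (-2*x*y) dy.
d(omega) = (-x - 6*y - 3) dx ∧ dy

For a 1-form omega = sum_i f_i dx_i, the exterior derivative is
  d(omega) = sum_{i < j} (∂f_j/∂x_i - ∂f_i/∂x_j) dx_i ∧ dx_j.
  coefficient of dx ∧ dy: ∂f_2/∂x - ∂f_1/∂y = ∂(-2*x*y)/∂x - ∂(y*(x + 2*y + 3))/∂y = -x - 6*y - 3
Assembling: d(omega) = (-x - 6*y - 3) dx ∧ dy.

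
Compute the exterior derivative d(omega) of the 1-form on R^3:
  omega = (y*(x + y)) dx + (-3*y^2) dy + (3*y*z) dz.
d(omega) = (-x - 2*y) dx ∧ dy + (3*z) dy ∧ dz

For a 1-form omega = sum_i f_i dx_i, the exterior derivative is
  d(omega) = sum_{i < j} (∂f_j/∂x_i - ∂f_i/∂x_j) dx_i ∧ dx_j.
  coefficient of dx ∧ dy: ∂f_2/∂x - ∂f_1/∂y = ∂(-3*y^2)/∂x - ∂(y*(x + y))/∂y = -x - 2*y
  coefficient of dy ∧ dz: ∂f_3/∂y - ∂f_2/∂z = ∂(3*y*z)/∂y - ∂(-3*y^2)/∂z = 3*z
Assembling: d(omega) = (-x - 2*y) dx ∧ dy + (3*z) dy ∧ dz.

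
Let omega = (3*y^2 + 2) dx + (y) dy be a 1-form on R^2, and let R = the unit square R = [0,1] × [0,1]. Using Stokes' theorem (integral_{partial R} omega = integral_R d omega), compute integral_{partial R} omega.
integral_(partial R) omega = -3

Stokes: integral_partial_R omega = integral_R d omega with d omega = (∂Q/∂x - ∂P/∂y) dx ∧ dy.
  ∂Q/∂x = 0
  ∂P/∂y = 6*y
  integrand = ∂Q/∂x - ∂P/∂y = -6*y.
Integrating over R: integral_0^1 integral_0^1 (-6*y) dx dy = -3.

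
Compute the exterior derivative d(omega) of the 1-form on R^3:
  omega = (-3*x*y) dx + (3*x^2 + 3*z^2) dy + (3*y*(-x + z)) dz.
d(omega) = (9*x) dx ∧ dy + (-3*y) dx ∧ dz + (-3*x - 3*z) dy ∧ dz

For a 1-form omega = sum_i f_i dx_i, the exterior derivative is
  d(omega) = sum_{i < j} (∂f_j/∂x_i - ∂f_i/∂x_j) dx_i ∧ dx_j.
  coefficient of dx ∧ dy: ∂f_2/∂x - ∂f_1/∂y = ∂(3*x^2 + 3*z^2)/∂x - ∂(-3*x*y)/∂y = 9*x
  coefficient of dx ∧ dz: ∂f_3/∂x - ∂f_1/∂z = ∂(3*y*(-x + z))/∂x - ∂(-3*x*y)/∂z = -3*y
  coefficient of dy ∧ dz: ∂f_3/∂y - ∂f_2/∂z = ∂(3*y*(-x + z))/∂y - ∂(3*x^2 + 3*z^2)/∂z = -3*x - 3*z
Assembling: d(omega) = (9*x) dx ∧ dy + (-3*y) dx ∧ dz + (-3*x - 3*z) dy ∧ dz.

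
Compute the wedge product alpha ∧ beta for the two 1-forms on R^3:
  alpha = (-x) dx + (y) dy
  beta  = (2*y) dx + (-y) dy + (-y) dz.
alpha ∧ beta = (y*(x - 2*y)) dx ∧ dy + (x*y) dx ∧ dz + (-y^2) dy ∧ dz

Distribute the wedge, using dx_i ∧ dx_j = -dx_j ∧ dx_i and dx_i ∧ dx_i = 0. For each pair (i, j) with i < j, the coefficient of dx_i ∧ dx_j in alpha ∧ beta is (alpha_i * beta_j - alpha_j * beta_i). Collecting: alpha ∧ beta = (y*(x - 2*y)) dx ∧ dy + (x*y) dx ∧ dz + (-y^2) dy ∧ dz.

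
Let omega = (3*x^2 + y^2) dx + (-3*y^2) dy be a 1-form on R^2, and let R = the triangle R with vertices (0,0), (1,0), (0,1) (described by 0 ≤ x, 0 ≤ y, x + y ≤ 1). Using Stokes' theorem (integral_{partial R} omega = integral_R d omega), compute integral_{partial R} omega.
integral_(partial R) omega = -1/3

Stokes: integral_partial_R omega = integral_R d omega with d omega = (∂Q/∂x - ∂P/∂y) dx ∧ dy.
  ∂Q/∂x = 0
  ∂P/∂y = 2*y
  integrand = ∂Q/∂x - ∂P/∂y = -2*y.
Integrating over R: integral_0^1 integral_0^{1-x} (-2*y) dy dx = -1/3.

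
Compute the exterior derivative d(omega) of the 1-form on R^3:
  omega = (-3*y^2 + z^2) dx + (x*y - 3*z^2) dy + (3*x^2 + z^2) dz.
d(omega) = (7*y) dx ∧ dy + (6*x - 2*z) dx ∧ dz + (6*z) dy ∧ dz

For a 1-form omega = sum_i f_i dx_i, the exterior derivative is
  d(omega) = sum_{i < j} (∂f_j/∂x_i - ∂f_i/∂x_j) dx_i ∧ dx_j.
  coefficient of dx ∧ dy: ∂f_2/∂x - ∂f_1/∂y = ∂(x*y - 3*z^2)/∂x - ∂(-3*y^2 + z^2)/∂y = 7*y
  coefficient of dx ∧ dz: ∂f_3/∂x - ∂f_1/∂z = ∂(3*x^2 + z^2)/∂x - ∂(-3*y^2 + z^2)/∂z = 6*x - 2*z
  coefficient of dy ∧ dz: ∂f_3/∂y - ∂f_2/∂z = ∂(3*x^2 + z^2)/∂y - ∂(x*y - 3*z^2)/∂z = 6*z
Assembling: d(omega) = (7*y) dx ∧ dy + (6*x - 2*z) dx ∧ dz + (6*z) dy ∧ dz.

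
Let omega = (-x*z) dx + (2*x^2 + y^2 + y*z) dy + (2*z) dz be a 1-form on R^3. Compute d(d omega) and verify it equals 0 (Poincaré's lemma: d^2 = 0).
d(d omega) = 0

Step 1: d omega = sum_{i<j} (∂f_j/∂x_i - ∂f_i/∂x_j) dx_i ∧ dx_j:
  coeff of dx ∧ dy: 4*x
  coeff of dx ∧ dz: x
  coeff of dy ∧ dz: -y
Step 2: Apply d again to each 2-form coefficient. The only possible 3-form in R^3 is dx ∧ dy ∧ dz, with coefficient
  ∂(coeff of dy∧dz)/∂x - ∂(coeff of dx∧dz)/∂y + ∂(coeff of dx∧dy)/∂z
  = ∂/∂x (-y) - ∂/∂y (x) + ∂/∂z (4*x).
Each of these terms simplifies to sums of mixed partials that cancel in pairs. The result is 0 (by equality of mixed partials for smooth functions — Schwarz / Clairaut).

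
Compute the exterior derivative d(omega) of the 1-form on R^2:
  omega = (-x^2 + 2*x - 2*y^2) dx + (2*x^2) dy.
d(omega) = (4*x + 4*y) dx ∧ dy

For a 1-form omega = sum_i f_i dx_i, the exterior derivative is
  d(omega) = sum_{i < j} (∂f_j/∂x_i - ∂f_i/∂x_j) dx_i ∧ dx_j.
  coefficient of dx ∧ dy: ∂f_2/∂x - ∂f_1/∂y = ∂(2*x^2)/∂x - ∂(-x^2 + 2*x - 2*y^2)/∂y = 4*x + 4*y
Assembling: d(omega) = (4*x + 4*y) dx ∧ dy.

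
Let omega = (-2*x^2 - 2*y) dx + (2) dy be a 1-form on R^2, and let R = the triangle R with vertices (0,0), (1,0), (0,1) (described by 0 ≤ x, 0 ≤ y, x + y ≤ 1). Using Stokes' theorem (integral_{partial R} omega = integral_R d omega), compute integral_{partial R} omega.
integral_(partial R) omega = 1

Stokes: integral_partial_R omega = integral_R d omega with d omega = (∂Q/∂x - ∂P/∂y) dx ∧ dy.
  ∂Q/∂x = 0
  ∂P/∂y = -2
  integrand = ∂Q/∂x - ∂P/∂y = 2.
Integrating over R: integral_0^1 integral_0^{1-x} (2) dy dx = 1.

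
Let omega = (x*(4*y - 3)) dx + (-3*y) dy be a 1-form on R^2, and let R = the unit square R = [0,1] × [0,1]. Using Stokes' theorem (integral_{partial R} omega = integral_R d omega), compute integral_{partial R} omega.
integral_(partial R) omega = -2

Stokes: integral_partial_R omega = integral_R d omega with d omega = (∂Q/∂x - ∂P/∂y) dx ∧ dy.
  ∂Q/∂x = 0
  ∂P/∂y = 4*x
  integrand = ∂Q/∂x - ∂P/∂y = -4*x.
Integrating over R: integral_0^1 integral_0^1 (-4*x) dx dy = -2.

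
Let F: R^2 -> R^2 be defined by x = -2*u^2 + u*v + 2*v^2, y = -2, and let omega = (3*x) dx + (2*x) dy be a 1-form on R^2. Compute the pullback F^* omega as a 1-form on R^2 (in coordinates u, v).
F^* omega = (24*u^3 - 18*u^2*v - 21*u*v^2 + 6*v^3) du + (-6*u^3 - 21*u^2*v + 18*u*v^2 + 24*v^3) dv

Using F^*(f dg) = (f ∘ F) d(g ∘ F), substitute each coordinate x_i by F_i(u, v) in f_i, and replace dx_i by d F_i = (∂F_i/∂u) du + (∂F_i/∂v) dv.
  For the x component: f_1(F) = -6*u^2 + 3*u*v + 6*v^2; d F_1 = (-4*u + v) du + (u + 4*v) dv
  For the y component: f_2(F) = -4*u^2 + 2*u*v + 4*v^2; d F_2 = (0) du + (0) dv
Combining and collecting du, dv coefficients:
  coeff of du: 24*u^3 - 18*u^2*v - 21*u*v^2 + 6*v^3
  coeff of dv: -6*u^3 - 21*u^2*v + 18*u*v^2 + 24*v^3
F^* omega = (24*u^3 - 18*u^2*v - 21*u*v^2 + 6*v^3) du + (-6*u^3 - 21*u^2*v + 18*u*v^2 + 24*v^3) dv.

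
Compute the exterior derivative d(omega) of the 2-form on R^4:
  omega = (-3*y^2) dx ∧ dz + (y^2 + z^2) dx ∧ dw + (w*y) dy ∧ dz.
d(omega) = (6*y) dx ∧ dy ∧ dz + (-2*y) dx ∧ dy ∧ dw + (-2*z) dx ∧ dz ∧ dw + (y) dy ∧ dz ∧ dw

For a 2-form omega = sum_{i<j} g_{ij} dx_i ∧ dx_j, the exterior derivative is
  d(omega) = sum_{i<j} d(g_{ij}) ∧ dx_i ∧ dx_j = sum_{i<j, k} (∂g_{ij}/∂x_k) dx_k ∧ dx_i ∧ dx_j.
Expand each term, using dx_k ∧ dx_i ∧ dx_j = sgn(permutation) dx_{(a)} ∧ dx_{(b)} ∧ dx_{(c)} with (a < b < c) sorted:
  d(-3*y^2) includes (∂/∂y)(-3*y^2) dy = (-6*y) dy, which multiplied by dx ∧ dz gives (6*y) dx ∧ dy ∧ dz
  d(y^2 + z^2) includes (∂/∂y)(y^2 + z^2) dy = (2*y) dy, which multiplied by dx ∧ dw gives (-2*y) dx ∧ dy ∧ dw
  d(y^2 + z^2) includes (∂/∂z)(y^2 + z^2) dz = (2*z) dz, which multiplied by dx ∧ dw gives (-2*z) dx ∧ dz ∧ dw
  d(w*y) includes (∂/∂w)(w*y) dw = (y) dw, which multiplied by dy ∧ dz gives (y) dy ∧ dz ∧ dw
Collecting like 3-forms: d(omega) = (6*y) dx ∧ dy ∧ dz + (-2*y) dx ∧ dy ∧ dw + (-2*z) dx ∧ dz ∧ dw + (y) dy ∧ dz ∧ dw.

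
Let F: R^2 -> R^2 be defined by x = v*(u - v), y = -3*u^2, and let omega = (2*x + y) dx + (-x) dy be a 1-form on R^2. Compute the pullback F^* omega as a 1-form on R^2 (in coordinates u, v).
F^* omega = (v*(3*u^2 - 4*u*v - 2*v^2)) du + (-3*u^3 + 8*u^2*v - 6*u*v^2 + 4*v^3) dv

Using F^*(f dg) = (f ∘ F) d(g ∘ F), substitute each coordinate x_i by F_i(u, v) in f_i, and replace dx_i by d F_i = (∂F_i/∂u) du + (∂F_i/∂v) dv.
  For the x component: f_1(F) = -3*u^2 + 2*u*v - 2*v^2; d F_1 = (v) du + (u - 2*v) dv
  For the y component: f_2(F) = v*(-u + v); d F_2 = (-6*u) du + (0) dv
Combining and collecting du, dv coefficients:
  coeff of du: v*(3*u^2 - 4*u*v - 2*v^2)
  coeff of dv: -3*u^3 + 8*u^2*v - 6*u*v^2 + 4*v^3
F^* omega = (v*(3*u^2 - 4*u*v - 2*v^2)) du + (-3*u^3 + 8*u^2*v - 6*u*v^2 + 4*v^3) dv.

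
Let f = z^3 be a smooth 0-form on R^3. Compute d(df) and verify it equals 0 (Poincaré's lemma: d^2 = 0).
d(df) = 0

Step 1: df = sum_i (∂f/∂x_i) dx_i = (0) dx + (0) dy + (3*z^2) dz.
Step 2: Apply d again. Using the 1-form formula, the coefficient of dx ∧ dy in d(df) is ∂^2 f/∂x ∂y - ∂^2 f/∂y ∂x = (0) - (0) = 0 (equality of mixed partials for smooth f).
Similarly for dx ∧ dz and dy ∧ dz — all coefficients vanish. So d(df) = 0.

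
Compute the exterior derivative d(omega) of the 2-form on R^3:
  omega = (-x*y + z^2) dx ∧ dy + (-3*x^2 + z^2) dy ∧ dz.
d(omega) = (-6*x + 2*z) dx ∧ dy ∧ dz

For a 2-form omega = sum_{i<j} g_{ij} dx_i ∧ dx_j, the exterior derivative is
  d(omega) = sum_{i<j} d(g_{ij}) ∧ dx_i ∧ dx_j = sum_{i<j, k} (∂g_{ij}/∂x_k) dx_k ∧ dx_i ∧ dx_j.
Expand each term, using dx_k ∧ dx_i ∧ dx_j = sgn(permutation) dx_{(a)} ∧ dx_{(b)} ∧ dx_{(c)} with (a < b < c) sorted:
  d(-x*y + z^2) includes (∂/∂z)(-x*y + z^2) dz = (2*z) dz, which multiplied by dx ∧ dy gives (2*z) dx ∧ dy ∧ dz
  d(-3*x^2 + z^2) includes (∂/∂x)(-3*x^2 + z^2) dx = (-6*x) dx, which multiplied by dy ∧ dz gives (-6*x) dx ∧ dy ∧ dz
Collecting like 3-forms: d(omega) = (-6*x + 2*z) dx ∧ dy ∧ dz.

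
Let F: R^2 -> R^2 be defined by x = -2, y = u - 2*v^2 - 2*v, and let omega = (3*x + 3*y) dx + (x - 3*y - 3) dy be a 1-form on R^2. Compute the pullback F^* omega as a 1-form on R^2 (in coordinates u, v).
F^* omega = (-3*u + 6*v^2 + 6*v - 5) du + (12*u*v + 6*u - 24*v^3 - 36*v^2 + 8*v + 10) dv

Using F^*(f dg) = (f ∘ F) d(g ∘ F), substitute each coordinate x_i by F_i(u, v) in f_i, and replace dx_i by d F_i = (∂F_i/∂u) du + (∂F_i/∂v) dv.
  For the x component: f_1(F) = 3*u - 6*v^2 - 6*v - 6; d F_1 = (0) du + (0) dv
  For the y component: f_2(F) = -3*u + 6*v^2 + 6*v - 5; d F_2 = (1) du + (-4*v - 2) dv
Combining and collecting du, dv coefficients:
  coeff of du: -3*u + 6*v^2 + 6*v - 5
  coeff of dv: 12*u*v + 6*u - 24*v^3 - 36*v^2 + 8*v + 10
F^* omega = (-3*u + 6*v^2 + 6*v - 5) du + (12*u*v + 6*u - 24*v^3 - 36*v^2 + 8*v + 10) dv.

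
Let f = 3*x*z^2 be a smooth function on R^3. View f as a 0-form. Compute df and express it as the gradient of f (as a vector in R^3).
df = (3*z^2) dx + (0) dy + (6*x*z) dz; grad f = (3*z^2, 0, 6*x*z)

For a 0-form f, d f = (∂f/∂x) dx + (∂f/∂y) dy + (∂f/∂z) dz. The components of the vector representation are exactly the entries of grad f in Cartesian coordinates:
  ∂f/∂x = 3*z^2
  ∂f/∂y = 0
  ∂f/∂z = 6*x*z.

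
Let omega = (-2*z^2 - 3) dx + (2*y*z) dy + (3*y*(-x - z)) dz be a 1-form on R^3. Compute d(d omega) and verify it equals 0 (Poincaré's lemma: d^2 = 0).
d(d omega) = 0

Step 1: d omega = sum_{i<j} (∂f_j/∂x_i - ∂f_i/∂x_j) dx_i ∧ dx_j:
  coeff of dx ∧ dy: 0
  coeff of dx ∧ dz: -3*y + 4*z
  coeff of dy ∧ dz: -3*x - 2*y - 3*z
Step 2: Apply d again to each 2-form coefficient. The only possible 3-form in R^3 is dx ∧ dy ∧ dz, with coefficient
  ∂(coeff of dy∧dz)/∂x - ∂(coeff of dx∧dz)/∂y + ∂(coeff of dx∧dy)/∂z
  = ∂/∂x (-3*x - 2*y - 3*z) - ∂/∂y (-3*y + 4*z) + ∂/∂z (0).
Each of these terms simplifies to sums of mixed partials that cancel in pairs. The result is 0 (by equality of mixed partials for smooth functions — Schwarz / Clairaut).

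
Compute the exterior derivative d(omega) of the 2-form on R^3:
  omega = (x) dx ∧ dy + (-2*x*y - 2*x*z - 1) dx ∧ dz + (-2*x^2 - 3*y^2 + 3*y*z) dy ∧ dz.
d(omega) = (-2*x) dx ∧ dy ∧ dz

For a 2-form omega = sum_{i<j} g_{ij} dx_i ∧ dx_j, the exterior derivative is
  d(omega) = sum_{i<j} d(g_{ij}) ∧ dx_i ∧ dx_j = sum_{i<j, k} (∂g_{ij}/∂x_k) dx_k ∧ dx_i ∧ dx_j.
Expand each term, using dx_k ∧ dx_i ∧ dx_j = sgn(permutation) dx_{(a)} ∧ dx_{(b)} ∧ dx_{(c)} with (a < b < c) sorted:
  d(-2*x*y - 2*x*z - 1) includes (∂/∂y)(-2*x*y - 2*x*z - 1) dy = (-2*x) dy, which multiplied by dx ∧ dz gives (2*x) dx ∧ dy ∧ dz
  d(-2*x^2 - 3*y^2 + 3*y*z) includes (∂/∂x)(-2*x^2 - 3*y^2 + 3*y*z) dx = (-4*x) dx, which multiplied by dy ∧ dz gives (-4*x) dx ∧ dy ∧ dz
Collecting like 3-forms: d(omega) = (-2*x) dx ∧ dy ∧ dz.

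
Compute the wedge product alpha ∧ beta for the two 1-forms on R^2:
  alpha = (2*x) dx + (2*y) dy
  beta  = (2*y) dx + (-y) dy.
alpha ∧ beta = (-2*y*(x + 2*y)) dx ∧ dy

Distribute the wedge, using dx_i ∧ dx_j = -dx_j ∧ dx_i and dx_i ∧ dx_i = 0. For each pair (i, j) with i < j, the coefficient of dx_i ∧ dx_j in alpha ∧ beta is (alpha_i * beta_j - alpha_j * beta_i). Collecting: alpha ∧ beta = (-2*y*(x + 2*y)) dx ∧ dy.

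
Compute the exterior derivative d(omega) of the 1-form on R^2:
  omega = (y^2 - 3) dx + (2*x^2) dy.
d(omega) = (4*x - 2*y) dx ∧ dy

For a 1-form omega = sum_i f_i dx_i, the exterior derivative is
  d(omega) = sum_{i < j} (∂f_j/∂x_i - ∂f_i/∂x_j) dx_i ∧ dx_j.
  coefficient of dx ∧ dy: ∂f_2/∂x - ∂f_1/∂y = ∂(2*x^2)/∂x - ∂(y^2 - 3)/∂y = 4*x - 2*y
Assembling: d(omega) = (4*x - 2*y) dx ∧ dy.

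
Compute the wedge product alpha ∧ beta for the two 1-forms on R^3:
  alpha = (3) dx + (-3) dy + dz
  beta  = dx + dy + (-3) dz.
alpha ∧ beta = (6) dx ∧ dy + (-10) dx ∧ dz + (8) dy ∧ dz

Distribute the wedge, using dx_i ∧ dx_j = -dx_j ∧ dx_i and dx_i ∧ dx_i = 0. For each pair (i, j) with i < j, the coefficient of dx_i ∧ dx_j in alpha ∧ beta is (alpha_i * beta_j - alpha_j * beta_i). Collecting: alpha ∧ beta = (6) dx ∧ dy + (-10) dx ∧ dz + (8) dy ∧ dz.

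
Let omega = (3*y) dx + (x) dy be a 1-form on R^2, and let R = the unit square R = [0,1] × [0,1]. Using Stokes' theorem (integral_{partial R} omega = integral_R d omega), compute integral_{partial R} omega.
integral_(partial R) omega = -2

Stokes: integral_partial_R omega = integral_R d omega with d omega = (∂Q/∂x - ∂P/∂y) dx ∧ dy.
  ∂Q/∂x = 1
  ∂P/∂y = 3
  integrand = ∂Q/∂x - ∂P/∂y = -2.
Integrating over R: integral_0^1 integral_0^1 (-2) dx dy = -2.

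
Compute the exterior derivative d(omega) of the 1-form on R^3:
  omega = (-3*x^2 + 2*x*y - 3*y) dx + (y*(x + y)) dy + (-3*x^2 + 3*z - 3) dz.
d(omega) = (-2*x + y + 3) dx ∧ dy + (-6*x) dx ∧ dz

For a 1-form omega = sum_i f_i dx_i, the exterior derivative is
  d(omega) = sum_{i < j} (∂f_j/∂x_i - ∂f_i/∂x_j) dx_i ∧ dx_j.
  coefficient of dx ∧ dy: ∂f_2/∂x - ∂f_1/∂y = ∂(y*(x + y))/∂x - ∂(-3*x^2 + 2*x*y - 3*y)/∂y = -2*x + y + 3
  coefficient of dx ∧ dz: ∂f_3/∂x - ∂f_1/∂z = ∂(-3*x^2 + 3*z - 3)/∂x - ∂(-3*x^2 + 2*x*y - 3*y)/∂z = -6*x
Assembling: d(omega) = (-2*x + y + 3) dx ∧ dy + (-6*x) dx ∧ dz.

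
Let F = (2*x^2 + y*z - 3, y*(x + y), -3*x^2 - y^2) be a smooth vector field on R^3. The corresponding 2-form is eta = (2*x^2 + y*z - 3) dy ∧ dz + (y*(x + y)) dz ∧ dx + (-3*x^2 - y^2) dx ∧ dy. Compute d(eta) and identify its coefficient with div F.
d(eta) = (5*x + 2*y) dx ∧ dy ∧ dz; div F = 5*x + 2*y

For a 2-form in R^3 of the form above, applying d gives a 3-form with coefficient ∂P/∂x + ∂Q/∂y + ∂R/∂z:
  ∂P/∂x = 4*x
  ∂Q/∂y = x + 2*y
  ∂R/∂z = 0
Sum = 5*x + 2*y, which is exactly div F.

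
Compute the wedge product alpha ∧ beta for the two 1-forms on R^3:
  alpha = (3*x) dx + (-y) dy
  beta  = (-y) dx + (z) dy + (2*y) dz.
alpha ∧ beta = (3*x*z - y^2) dx ∧ dy + (6*x*y) dx ∧ dz + (-2*y^2) dy ∧ dz

Distribute the wedge, using dx_i ∧ dx_j = -dx_j ∧ dx_i and dx_i ∧ dx_i = 0. For each pair (i, j) with i < j, the coefficient of dx_i ∧ dx_j in alpha ∧ beta is (alpha_i * beta_j - alpha_j * beta_i). Collecting: alpha ∧ beta = (3*x*z - y^2) dx ∧ dy + (6*x*y) dx ∧ dz + (-2*y^2) dy ∧ dz.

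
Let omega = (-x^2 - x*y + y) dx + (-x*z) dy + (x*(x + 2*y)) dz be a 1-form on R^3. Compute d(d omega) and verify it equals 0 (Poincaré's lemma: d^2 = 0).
d(d omega) = 0

Step 1: d omega = sum_{i<j} (∂f_j/∂x_i - ∂f_i/∂x_j) dx_i ∧ dx_j:
  coeff of dx ∧ dy: x - z - 1
  coeff of dx ∧ dz: 2*x + 2*y
  coeff of dy ∧ dz: 3*x
Step 2: Apply d again to each 2-form coefficient. The only possible 3-form in R^3 is dx ∧ dy ∧ dz, with coefficient
  ∂(coeff of dy∧dz)/∂x - ∂(coeff of dx∧dz)/∂y + ∂(coeff of dx∧dy)/∂z
  = ∂/∂x (3*x) - ∂/∂y (2*x + 2*y) + ∂/∂z (x - z - 1).
Each of these terms simplifies to sums of mixed partials that cancel in pairs. The result is 0 (by equality of mixed partials for smooth functions — Schwarz / Clairaut).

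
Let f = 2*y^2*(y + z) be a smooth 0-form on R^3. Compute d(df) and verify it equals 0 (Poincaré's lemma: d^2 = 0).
d(df) = 0

Step 1: df = sum_i (∂f/∂x_i) dx_i = (0) dx + (2*y*(3*y + 2*z)) dy + (2*y^2) dz.
Step 2: Apply d again. Using the 1-form formula, the coefficient of dx ∧ dy in d(df) is ∂^2 f/∂x ∂y - ∂^2 f/∂y ∂x = (0) - (0) = 0 (equality of mixed partials for smooth f).
Similarly for dx ∧ dz and dy ∧ dz — all coefficients vanish. So d(df) = 0.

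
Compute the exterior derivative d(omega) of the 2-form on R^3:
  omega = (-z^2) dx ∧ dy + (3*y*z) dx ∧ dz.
d(omega) = (-5*z) dx ∧ dy ∧ dz

For a 2-form omega = sum_{i<j} g_{ij} dx_i ∧ dx_j, the exterior derivative is
  d(omega) = sum_{i<j} d(g_{ij}) ∧ dx_i ∧ dx_j = sum_{i<j, k} (∂g_{ij}/∂x_k) dx_k ∧ dx_i ∧ dx_j.
Expand each term, using dx_k ∧ dx_i ∧ dx_j = sgn(permutation) dx_{(a)} ∧ dx_{(b)} ∧ dx_{(c)} with (a < b < c) sorted:
  d(-z^2) includes (∂/∂z)(-z^2) dz = (-2*z) dz, which multiplied by dx ∧ dy gives (-2*z) dx ∧ dy ∧ dz
  d(3*y*z) includes (∂/∂y)(3*y*z) dy = (3*z) dy, which multiplied by dx ∧ dz gives (-3*z) dx ∧ dy ∧ dz
Collecting like 3-forms: d(omega) = (-5*z) dx ∧ dy ∧ dz.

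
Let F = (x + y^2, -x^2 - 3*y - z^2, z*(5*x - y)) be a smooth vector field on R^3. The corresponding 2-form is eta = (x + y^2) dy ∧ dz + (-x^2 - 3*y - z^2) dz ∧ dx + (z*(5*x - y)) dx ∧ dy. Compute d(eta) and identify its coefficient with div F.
d(eta) = (5*x - y - 2) dx ∧ dy ∧ dz; div F = 5*x - y - 2

For a 2-form in R^3 of the form above, applying d gives a 3-form with coefficient ∂P/∂x + ∂Q/∂y + ∂R/∂z:
  ∂P/∂x = 1
  ∂Q/∂y = -3
  ∂R/∂z = 5*x - y
Sum = 5*x - y - 2, which is exactly div F.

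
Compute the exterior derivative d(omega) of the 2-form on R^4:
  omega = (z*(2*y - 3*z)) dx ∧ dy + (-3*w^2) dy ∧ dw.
d(omega) = (2*y - 6*z) dx ∧ dy ∧ dz

For a 2-form omega = sum_{i<j} g_{ij} dx_i ∧ dx_j, the exterior derivative is
  d(omega) = sum_{i<j} d(g_{ij}) ∧ dx_i ∧ dx_j = sum_{i<j, k} (∂g_{ij}/∂x_k) dx_k ∧ dx_i ∧ dx_j.
Expand each term, using dx_k ∧ dx_i ∧ dx_j = sgn(permutation) dx_{(a)} ∧ dx_{(b)} ∧ dx_{(c)} with (a < b < c) sorted:
  d(z*(2*y - 3*z)) includes (∂/∂z)(z*(2*y - 3*z)) dz = (2*y - 6*z) dz, which multiplied by dx ∧ dy gives (2*y - 6*z) dx ∧ dy ∧ dz
Collecting like 3-forms: d(omega) = (2*y - 6*z) dx ∧ dy ∧ dz.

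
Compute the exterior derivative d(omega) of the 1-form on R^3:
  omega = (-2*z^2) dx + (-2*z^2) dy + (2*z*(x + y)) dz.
d(omega) = (6*z) dx ∧ dz + (6*z) dy ∧ dz

For a 1-form omega = sum_i f_i dx_i, the exterior derivative is
  d(omega) = sum_{i < j} (∂f_j/∂x_i - ∂f_i/∂x_j) dx_i ∧ dx_j.
  coefficient of dx ∧ dz: ∂f_3/∂x - ∂f_1/∂z = ∂(2*z*(x + y))/∂x - ∂(-2*z^2)/∂z = 6*z
  coefficient of dy ∧ dz: ∂f_3/∂y - ∂f_2/∂z = ∂(2*z*(x + y))/∂y - ∂(-2*z^2)/∂z = 6*z
Assembling: d(omega) = (6*z) dx ∧ dz + (6*z) dy ∧ dz.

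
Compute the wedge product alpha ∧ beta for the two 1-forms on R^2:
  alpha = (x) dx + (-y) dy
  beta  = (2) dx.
alpha ∧ beta = (2*y) dx ∧ dy

Distribute the wedge, using dx_i ∧ dx_j = -dx_j ∧ dx_i and dx_i ∧ dx_i = 0. For each pair (i, j) with i < j, the coefficient of dx_i ∧ dx_j in alpha ∧ beta is (alpha_i * beta_j - alpha_j * beta_i). Collecting: alpha ∧ beta = (2*y) dx ∧ dy.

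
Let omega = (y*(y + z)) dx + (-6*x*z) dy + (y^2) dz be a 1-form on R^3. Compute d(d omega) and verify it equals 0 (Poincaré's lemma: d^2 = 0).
d(d omega) = 0

Step 1: d omega = sum_{i<j} (∂f_j/∂x_i - ∂f_i/∂x_j) dx_i ∧ dx_j:
  coeff of dx ∧ dy: -2*y - 7*z
  coeff of dx ∧ dz: -y
  coeff of dy ∧ dz: 6*x + 2*y
Step 2: Apply d again to each 2-form coefficient. The only possible 3-form in R^3 is dx ∧ dy ∧ dz, with coefficient
  ∂(coeff of dy∧dz)/∂x - ∂(coeff of dx∧dz)/∂y + ∂(coeff of dx∧dy)/∂z
  = ∂/∂x (6*x + 2*y) - ∂/∂y (-y) + ∂/∂z (-2*y - 7*z).
Each of these terms simplifies to sums of mixed partials that cancel in pairs. The result is 0 (by equality of mixed partials for smooth functions — Schwarz / Clairaut).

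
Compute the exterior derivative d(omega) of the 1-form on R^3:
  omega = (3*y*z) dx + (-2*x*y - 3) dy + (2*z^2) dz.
d(omega) = (-2*y - 3*z) dx ∧ dy + (-3*y) dx ∧ dz

For a 1-form omega = sum_i f_i dx_i, the exterior derivative is
  d(omega) = sum_{i < j} (∂f_j/∂x_i - ∂f_i/∂x_j) dx_i ∧ dx_j.
  coefficient of dx ∧ dy: ∂f_2/∂x - ∂f_1/∂y = ∂(-2*x*y - 3)/∂x - ∂(3*y*z)/∂y = -2*y - 3*z
  coefficient of dx ∧ dz: ∂f_3/∂x - ∂f_1/∂z = ∂(2*z^2)/∂x - ∂(3*y*z)/∂z = -3*y
Assembling: d(omega) = (-2*y - 3*z) dx ∧ dy + (-3*y) dx ∧ dz.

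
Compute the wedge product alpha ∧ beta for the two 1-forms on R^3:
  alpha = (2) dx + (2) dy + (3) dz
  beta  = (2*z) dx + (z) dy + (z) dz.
alpha ∧ beta = (-2*z) dx ∧ dy + (-4*z) dx ∧ dz + (-z) dy ∧ dz

Distribute the wedge, using dx_i ∧ dx_j = -dx_j ∧ dx_i and dx_i ∧ dx_i = 0. For each pair (i, j) with i < j, the coefficient of dx_i ∧ dx_j in alpha ∧ beta is (alpha_i * beta_j - alpha_j * beta_i). Collecting: alpha ∧ beta = (-2*z) dx ∧ dy + (-4*z) dx ∧ dz + (-z) dy ∧ dz.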